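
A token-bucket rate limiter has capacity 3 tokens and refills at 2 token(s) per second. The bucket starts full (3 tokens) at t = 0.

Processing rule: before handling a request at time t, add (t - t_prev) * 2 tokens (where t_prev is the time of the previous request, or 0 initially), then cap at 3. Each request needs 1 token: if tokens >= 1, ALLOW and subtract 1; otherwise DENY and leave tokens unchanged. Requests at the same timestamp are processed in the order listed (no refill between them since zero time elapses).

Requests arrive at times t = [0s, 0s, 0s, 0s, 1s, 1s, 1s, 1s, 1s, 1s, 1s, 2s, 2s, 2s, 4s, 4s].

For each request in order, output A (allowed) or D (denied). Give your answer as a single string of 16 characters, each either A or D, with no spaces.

Simulating step by step:
  req#1 t=0s: ALLOW
  req#2 t=0s: ALLOW
  req#3 t=0s: ALLOW
  req#4 t=0s: DENY
  req#5 t=1s: ALLOW
  req#6 t=1s: ALLOW
  req#7 t=1s: DENY
  req#8 t=1s: DENY
  req#9 t=1s: DENY
  req#10 t=1s: DENY
  req#11 t=1s: DENY
  req#12 t=2s: ALLOW
  req#13 t=2s: ALLOW
  req#14 t=2s: DENY
  req#15 t=4s: ALLOW
  req#16 t=4s: ALLOW

Answer: AAADAADDDDDAADAA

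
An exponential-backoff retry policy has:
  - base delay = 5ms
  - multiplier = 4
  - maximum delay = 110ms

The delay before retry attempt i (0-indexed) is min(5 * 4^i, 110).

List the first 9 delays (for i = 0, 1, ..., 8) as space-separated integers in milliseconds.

Computing each delay:
  i=0: min(5*4^0, 110) = 5
  i=1: min(5*4^1, 110) = 20
  i=2: min(5*4^2, 110) = 80
  i=3: min(5*4^3, 110) = 110
  i=4: min(5*4^4, 110) = 110
  i=5: min(5*4^5, 110) = 110
  i=6: min(5*4^6, 110) = 110
  i=7: min(5*4^7, 110) = 110
  i=8: min(5*4^8, 110) = 110

Answer: 5 20 80 110 110 110 110 110 110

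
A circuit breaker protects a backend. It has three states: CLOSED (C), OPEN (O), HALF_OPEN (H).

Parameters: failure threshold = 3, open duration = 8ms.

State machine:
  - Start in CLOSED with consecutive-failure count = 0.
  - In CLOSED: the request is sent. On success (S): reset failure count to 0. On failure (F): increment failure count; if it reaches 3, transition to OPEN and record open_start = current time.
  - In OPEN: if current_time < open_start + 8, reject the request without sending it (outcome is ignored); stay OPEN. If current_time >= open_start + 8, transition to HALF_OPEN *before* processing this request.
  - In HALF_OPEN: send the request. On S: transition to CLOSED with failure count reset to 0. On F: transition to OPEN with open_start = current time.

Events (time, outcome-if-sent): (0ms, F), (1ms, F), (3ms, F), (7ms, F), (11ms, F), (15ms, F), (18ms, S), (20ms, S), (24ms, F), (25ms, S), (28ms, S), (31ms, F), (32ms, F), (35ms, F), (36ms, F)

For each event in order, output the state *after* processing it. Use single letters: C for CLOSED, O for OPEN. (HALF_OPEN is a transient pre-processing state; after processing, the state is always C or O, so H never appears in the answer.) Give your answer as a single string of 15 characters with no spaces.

State after each event:
  event#1 t=0ms outcome=F: state=CLOSED
  event#2 t=1ms outcome=F: state=CLOSED
  event#3 t=3ms outcome=F: state=OPEN
  event#4 t=7ms outcome=F: state=OPEN
  event#5 t=11ms outcome=F: state=OPEN
  event#6 t=15ms outcome=F: state=OPEN
  event#7 t=18ms outcome=S: state=OPEN
  event#8 t=20ms outcome=S: state=CLOSED
  event#9 t=24ms outcome=F: state=CLOSED
  event#10 t=25ms outcome=S: state=CLOSED
  event#11 t=28ms outcome=S: state=CLOSED
  event#12 t=31ms outcome=F: state=CLOSED
  event#13 t=32ms outcome=F: state=CLOSED
  event#14 t=35ms outcome=F: state=OPEN
  event#15 t=36ms outcome=F: state=OPEN

Answer: CCOOOOOCCCCCCOO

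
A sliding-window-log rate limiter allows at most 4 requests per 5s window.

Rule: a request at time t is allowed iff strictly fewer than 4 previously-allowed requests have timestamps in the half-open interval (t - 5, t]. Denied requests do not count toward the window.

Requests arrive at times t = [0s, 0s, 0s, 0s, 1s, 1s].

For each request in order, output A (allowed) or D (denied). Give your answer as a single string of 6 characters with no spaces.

Answer: AAAADD

Derivation:
Tracking allowed requests in the window:
  req#1 t=0s: ALLOW
  req#2 t=0s: ALLOW
  req#3 t=0s: ALLOW
  req#4 t=0s: ALLOW
  req#5 t=1s: DENY
  req#6 t=1s: DENY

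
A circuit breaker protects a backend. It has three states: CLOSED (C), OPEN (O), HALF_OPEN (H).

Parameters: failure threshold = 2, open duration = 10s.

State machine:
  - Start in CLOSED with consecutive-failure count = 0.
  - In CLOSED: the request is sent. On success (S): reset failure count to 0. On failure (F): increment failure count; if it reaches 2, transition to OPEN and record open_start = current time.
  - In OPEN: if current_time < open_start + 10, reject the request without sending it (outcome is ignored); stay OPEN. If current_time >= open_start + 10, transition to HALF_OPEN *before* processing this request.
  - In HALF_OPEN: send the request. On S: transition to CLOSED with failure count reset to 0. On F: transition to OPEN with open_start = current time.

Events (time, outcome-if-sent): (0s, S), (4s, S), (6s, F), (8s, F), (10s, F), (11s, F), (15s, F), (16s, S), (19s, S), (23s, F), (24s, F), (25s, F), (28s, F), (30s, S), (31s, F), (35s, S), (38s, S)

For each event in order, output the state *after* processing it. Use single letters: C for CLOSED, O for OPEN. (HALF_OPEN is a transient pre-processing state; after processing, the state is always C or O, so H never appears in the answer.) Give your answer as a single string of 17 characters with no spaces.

Answer: CCCOOOOOCCOOOOOCC

Derivation:
State after each event:
  event#1 t=0s outcome=S: state=CLOSED
  event#2 t=4s outcome=S: state=CLOSED
  event#3 t=6s outcome=F: state=CLOSED
  event#4 t=8s outcome=F: state=OPEN
  event#5 t=10s outcome=F: state=OPEN
  event#6 t=11s outcome=F: state=OPEN
  event#7 t=15s outcome=F: state=OPEN
  event#8 t=16s outcome=S: state=OPEN
  event#9 t=19s outcome=S: state=CLOSED
  event#10 t=23s outcome=F: state=CLOSED
  event#11 t=24s outcome=F: state=OPEN
  event#12 t=25s outcome=F: state=OPEN
  event#13 t=28s outcome=F: state=OPEN
  event#14 t=30s outcome=S: state=OPEN
  event#15 t=31s outcome=F: state=OPEN
  event#16 t=35s outcome=S: state=CLOSED
  event#17 t=38s outcome=S: state=CLOSED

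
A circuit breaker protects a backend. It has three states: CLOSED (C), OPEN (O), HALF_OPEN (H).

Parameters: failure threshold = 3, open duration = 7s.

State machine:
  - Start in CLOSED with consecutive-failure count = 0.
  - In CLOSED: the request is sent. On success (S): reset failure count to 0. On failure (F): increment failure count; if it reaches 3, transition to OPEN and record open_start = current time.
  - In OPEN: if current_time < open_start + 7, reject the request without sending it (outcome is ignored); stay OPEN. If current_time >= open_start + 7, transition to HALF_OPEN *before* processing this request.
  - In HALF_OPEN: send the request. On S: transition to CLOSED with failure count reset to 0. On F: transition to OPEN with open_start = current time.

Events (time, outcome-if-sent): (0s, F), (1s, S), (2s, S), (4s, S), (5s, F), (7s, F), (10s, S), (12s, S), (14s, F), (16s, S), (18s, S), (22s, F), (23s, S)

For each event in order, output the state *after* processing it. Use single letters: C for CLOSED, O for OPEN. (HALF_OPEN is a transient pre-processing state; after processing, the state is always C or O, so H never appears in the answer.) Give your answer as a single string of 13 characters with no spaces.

Answer: CCCCCCCCCCCCC

Derivation:
State after each event:
  event#1 t=0s outcome=F: state=CLOSED
  event#2 t=1s outcome=S: state=CLOSED
  event#3 t=2s outcome=S: state=CLOSED
  event#4 t=4s outcome=S: state=CLOSED
  event#5 t=5s outcome=F: state=CLOSED
  event#6 t=7s outcome=F: state=CLOSED
  event#7 t=10s outcome=S: state=CLOSED
  event#8 t=12s outcome=S: state=CLOSED
  event#9 t=14s outcome=F: state=CLOSED
  event#10 t=16s outcome=S: state=CLOSED
  event#11 t=18s outcome=S: state=CLOSED
  event#12 t=22s outcome=F: state=CLOSED
  event#13 t=23s outcome=S: state=CLOSED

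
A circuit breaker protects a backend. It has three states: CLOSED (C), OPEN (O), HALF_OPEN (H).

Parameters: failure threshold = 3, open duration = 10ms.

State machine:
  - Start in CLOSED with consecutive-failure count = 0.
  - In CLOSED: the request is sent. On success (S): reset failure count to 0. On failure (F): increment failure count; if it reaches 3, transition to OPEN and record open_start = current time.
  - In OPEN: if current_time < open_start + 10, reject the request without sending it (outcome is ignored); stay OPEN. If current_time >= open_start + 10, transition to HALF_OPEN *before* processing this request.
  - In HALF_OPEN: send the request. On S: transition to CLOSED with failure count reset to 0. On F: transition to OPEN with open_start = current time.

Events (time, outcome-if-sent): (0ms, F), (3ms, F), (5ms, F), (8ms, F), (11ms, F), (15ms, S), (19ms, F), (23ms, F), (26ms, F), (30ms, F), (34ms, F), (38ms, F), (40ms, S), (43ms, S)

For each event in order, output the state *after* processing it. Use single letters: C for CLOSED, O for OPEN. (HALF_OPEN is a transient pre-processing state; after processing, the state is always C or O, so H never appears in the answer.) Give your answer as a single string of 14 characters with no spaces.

State after each event:
  event#1 t=0ms outcome=F: state=CLOSED
  event#2 t=3ms outcome=F: state=CLOSED
  event#3 t=5ms outcome=F: state=OPEN
  event#4 t=8ms outcome=F: state=OPEN
  event#5 t=11ms outcome=F: state=OPEN
  event#6 t=15ms outcome=S: state=CLOSED
  event#7 t=19ms outcome=F: state=CLOSED
  event#8 t=23ms outcome=F: state=CLOSED
  event#9 t=26ms outcome=F: state=OPEN
  event#10 t=30ms outcome=F: state=OPEN
  event#11 t=34ms outcome=F: state=OPEN
  event#12 t=38ms outcome=F: state=OPEN
  event#13 t=40ms outcome=S: state=OPEN
  event#14 t=43ms outcome=S: state=OPEN

Answer: CCOOOCCCOOOOOO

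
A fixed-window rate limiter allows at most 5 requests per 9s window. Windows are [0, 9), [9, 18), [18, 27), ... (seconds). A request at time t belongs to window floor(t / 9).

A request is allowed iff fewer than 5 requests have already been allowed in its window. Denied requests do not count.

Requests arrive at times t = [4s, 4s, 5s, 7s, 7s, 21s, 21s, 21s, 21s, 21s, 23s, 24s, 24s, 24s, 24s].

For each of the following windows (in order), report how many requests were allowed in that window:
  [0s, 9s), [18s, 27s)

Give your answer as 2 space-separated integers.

Processing requests:
  req#1 t=4s (window 0): ALLOW
  req#2 t=4s (window 0): ALLOW
  req#3 t=5s (window 0): ALLOW
  req#4 t=7s (window 0): ALLOW
  req#5 t=7s (window 0): ALLOW
  req#6 t=21s (window 2): ALLOW
  req#7 t=21s (window 2): ALLOW
  req#8 t=21s (window 2): ALLOW
  req#9 t=21s (window 2): ALLOW
  req#10 t=21s (window 2): ALLOW
  req#11 t=23s (window 2): DENY
  req#12 t=24s (window 2): DENY
  req#13 t=24s (window 2): DENY
  req#14 t=24s (window 2): DENY
  req#15 t=24s (window 2): DENY

Allowed counts by window: 5 5

Answer: 5 5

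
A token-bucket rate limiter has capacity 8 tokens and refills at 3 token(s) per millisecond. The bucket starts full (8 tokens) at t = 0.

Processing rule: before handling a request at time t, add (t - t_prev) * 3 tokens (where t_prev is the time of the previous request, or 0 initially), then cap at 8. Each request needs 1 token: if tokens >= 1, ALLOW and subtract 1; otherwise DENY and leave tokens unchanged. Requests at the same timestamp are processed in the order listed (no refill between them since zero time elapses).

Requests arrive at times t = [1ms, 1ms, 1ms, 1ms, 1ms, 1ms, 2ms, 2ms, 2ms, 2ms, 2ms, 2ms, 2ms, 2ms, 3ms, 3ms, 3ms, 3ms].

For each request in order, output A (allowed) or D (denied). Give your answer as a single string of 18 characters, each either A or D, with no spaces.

Simulating step by step:
  req#1 t=1ms: ALLOW
  req#2 t=1ms: ALLOW
  req#3 t=1ms: ALLOW
  req#4 t=1ms: ALLOW
  req#5 t=1ms: ALLOW
  req#6 t=1ms: ALLOW
  req#7 t=2ms: ALLOW
  req#8 t=2ms: ALLOW
  req#9 t=2ms: ALLOW
  req#10 t=2ms: ALLOW
  req#11 t=2ms: ALLOW
  req#12 t=2ms: DENY
  req#13 t=2ms: DENY
  req#14 t=2ms: DENY
  req#15 t=3ms: ALLOW
  req#16 t=3ms: ALLOW
  req#17 t=3ms: ALLOW
  req#18 t=3ms: DENY

Answer: AAAAAAAAAAADDDAAAD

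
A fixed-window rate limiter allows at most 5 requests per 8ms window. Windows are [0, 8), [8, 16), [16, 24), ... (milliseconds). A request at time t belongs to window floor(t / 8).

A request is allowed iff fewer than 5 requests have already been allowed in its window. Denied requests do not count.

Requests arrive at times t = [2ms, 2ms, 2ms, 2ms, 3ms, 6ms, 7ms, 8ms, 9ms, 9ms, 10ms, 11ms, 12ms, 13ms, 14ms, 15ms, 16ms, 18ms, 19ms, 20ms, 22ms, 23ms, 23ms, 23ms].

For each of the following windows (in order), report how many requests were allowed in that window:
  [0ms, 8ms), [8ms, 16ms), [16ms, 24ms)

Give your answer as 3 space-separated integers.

Processing requests:
  req#1 t=2ms (window 0): ALLOW
  req#2 t=2ms (window 0): ALLOW
  req#3 t=2ms (window 0): ALLOW
  req#4 t=2ms (window 0): ALLOW
  req#5 t=3ms (window 0): ALLOW
  req#6 t=6ms (window 0): DENY
  req#7 t=7ms (window 0): DENY
  req#8 t=8ms (window 1): ALLOW
  req#9 t=9ms (window 1): ALLOW
  req#10 t=9ms (window 1): ALLOW
  req#11 t=10ms (window 1): ALLOW
  req#12 t=11ms (window 1): ALLOW
  req#13 t=12ms (window 1): DENY
  req#14 t=13ms (window 1): DENY
  req#15 t=14ms (window 1): DENY
  req#16 t=15ms (window 1): DENY
  req#17 t=16ms (window 2): ALLOW
  req#18 t=18ms (window 2): ALLOW
  req#19 t=19ms (window 2): ALLOW
  req#20 t=20ms (window 2): ALLOW
  req#21 t=22ms (window 2): ALLOW
  req#22 t=23ms (window 2): DENY
  req#23 t=23ms (window 2): DENY
  req#24 t=23ms (window 2): DENY

Allowed counts by window: 5 5 5

Answer: 5 5 5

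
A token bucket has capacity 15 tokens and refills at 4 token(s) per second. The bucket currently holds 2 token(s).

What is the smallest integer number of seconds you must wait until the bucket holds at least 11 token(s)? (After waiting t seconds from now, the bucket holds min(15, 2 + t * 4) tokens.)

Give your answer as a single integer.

Answer: 3

Derivation:
Need 2 + t * 4 >= 11, so t >= 9/4.
Smallest integer t = ceil(9/4) = 3.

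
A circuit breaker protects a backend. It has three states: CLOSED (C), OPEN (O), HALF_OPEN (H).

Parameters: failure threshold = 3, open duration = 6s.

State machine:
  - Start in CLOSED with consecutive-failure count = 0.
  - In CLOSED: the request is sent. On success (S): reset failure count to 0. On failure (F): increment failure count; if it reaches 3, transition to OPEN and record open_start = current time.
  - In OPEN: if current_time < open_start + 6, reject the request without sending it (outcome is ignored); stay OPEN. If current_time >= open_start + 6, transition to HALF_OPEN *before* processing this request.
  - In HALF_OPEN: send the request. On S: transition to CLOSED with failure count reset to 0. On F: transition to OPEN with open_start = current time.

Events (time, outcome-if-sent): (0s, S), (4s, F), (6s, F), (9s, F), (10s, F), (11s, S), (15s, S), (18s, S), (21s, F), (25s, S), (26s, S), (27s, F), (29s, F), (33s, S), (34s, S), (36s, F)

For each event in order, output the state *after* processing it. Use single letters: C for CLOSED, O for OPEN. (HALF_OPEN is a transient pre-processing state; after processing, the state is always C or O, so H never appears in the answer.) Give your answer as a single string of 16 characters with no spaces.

State after each event:
  event#1 t=0s outcome=S: state=CLOSED
  event#2 t=4s outcome=F: state=CLOSED
  event#3 t=6s outcome=F: state=CLOSED
  event#4 t=9s outcome=F: state=OPEN
  event#5 t=10s outcome=F: state=OPEN
  event#6 t=11s outcome=S: state=OPEN
  event#7 t=15s outcome=S: state=CLOSED
  event#8 t=18s outcome=S: state=CLOSED
  event#9 t=21s outcome=F: state=CLOSED
  event#10 t=25s outcome=S: state=CLOSED
  event#11 t=26s outcome=S: state=CLOSED
  event#12 t=27s outcome=F: state=CLOSED
  event#13 t=29s outcome=F: state=CLOSED
  event#14 t=33s outcome=S: state=CLOSED
  event#15 t=34s outcome=S: state=CLOSED
  event#16 t=36s outcome=F: state=CLOSED

Answer: CCCOOOCCCCCCCCCC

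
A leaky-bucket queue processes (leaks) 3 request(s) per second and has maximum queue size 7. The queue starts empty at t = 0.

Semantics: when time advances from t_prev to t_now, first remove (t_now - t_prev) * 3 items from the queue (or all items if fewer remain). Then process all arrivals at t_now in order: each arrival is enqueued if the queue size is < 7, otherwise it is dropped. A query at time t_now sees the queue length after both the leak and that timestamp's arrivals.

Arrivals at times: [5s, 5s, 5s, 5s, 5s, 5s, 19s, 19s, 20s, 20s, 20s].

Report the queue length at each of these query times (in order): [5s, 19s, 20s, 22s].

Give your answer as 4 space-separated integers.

Queue lengths at query times:
  query t=5s: backlog = 6
  query t=19s: backlog = 2
  query t=20s: backlog = 3
  query t=22s: backlog = 0

Answer: 6 2 3 0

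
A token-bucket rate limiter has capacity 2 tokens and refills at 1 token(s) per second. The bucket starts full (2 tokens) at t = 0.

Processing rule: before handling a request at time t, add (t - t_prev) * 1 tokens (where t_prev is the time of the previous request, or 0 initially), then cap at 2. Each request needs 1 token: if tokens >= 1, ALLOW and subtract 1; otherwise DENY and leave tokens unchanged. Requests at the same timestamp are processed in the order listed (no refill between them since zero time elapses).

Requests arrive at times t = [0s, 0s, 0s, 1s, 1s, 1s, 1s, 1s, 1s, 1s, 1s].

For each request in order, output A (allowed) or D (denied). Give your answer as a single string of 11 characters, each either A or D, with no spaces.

Answer: AADADDDDDDD

Derivation:
Simulating step by step:
  req#1 t=0s: ALLOW
  req#2 t=0s: ALLOW
  req#3 t=0s: DENY
  req#4 t=1s: ALLOW
  req#5 t=1s: DENY
  req#6 t=1s: DENY
  req#7 t=1s: DENY
  req#8 t=1s: DENY
  req#9 t=1s: DENY
  req#10 t=1s: DENY
  req#11 t=1s: DENY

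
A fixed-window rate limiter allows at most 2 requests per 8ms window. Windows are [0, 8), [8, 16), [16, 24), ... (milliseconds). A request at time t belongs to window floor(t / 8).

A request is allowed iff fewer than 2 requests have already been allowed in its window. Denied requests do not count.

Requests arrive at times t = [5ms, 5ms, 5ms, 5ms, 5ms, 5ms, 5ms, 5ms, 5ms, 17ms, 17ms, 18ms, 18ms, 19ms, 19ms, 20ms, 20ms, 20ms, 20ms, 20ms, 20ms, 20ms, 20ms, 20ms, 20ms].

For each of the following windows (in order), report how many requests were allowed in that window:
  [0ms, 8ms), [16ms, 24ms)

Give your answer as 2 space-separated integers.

Answer: 2 2

Derivation:
Processing requests:
  req#1 t=5ms (window 0): ALLOW
  req#2 t=5ms (window 0): ALLOW
  req#3 t=5ms (window 0): DENY
  req#4 t=5ms (window 0): DENY
  req#5 t=5ms (window 0): DENY
  req#6 t=5ms (window 0): DENY
  req#7 t=5ms (window 0): DENY
  req#8 t=5ms (window 0): DENY
  req#9 t=5ms (window 0): DENY
  req#10 t=17ms (window 2): ALLOW
  req#11 t=17ms (window 2): ALLOW
  req#12 t=18ms (window 2): DENY
  req#13 t=18ms (window 2): DENY
  req#14 t=19ms (window 2): DENY
  req#15 t=19ms (window 2): DENY
  req#16 t=20ms (window 2): DENY
  req#17 t=20ms (window 2): DENY
  req#18 t=20ms (window 2): DENY
  req#19 t=20ms (window 2): DENY
  req#20 t=20ms (window 2): DENY
  req#21 t=20ms (window 2): DENY
  req#22 t=20ms (window 2): DENY
  req#23 t=20ms (window 2): DENY
  req#24 t=20ms (window 2): DENY
  req#25 t=20ms (window 2): DENY

Allowed counts by window: 2 2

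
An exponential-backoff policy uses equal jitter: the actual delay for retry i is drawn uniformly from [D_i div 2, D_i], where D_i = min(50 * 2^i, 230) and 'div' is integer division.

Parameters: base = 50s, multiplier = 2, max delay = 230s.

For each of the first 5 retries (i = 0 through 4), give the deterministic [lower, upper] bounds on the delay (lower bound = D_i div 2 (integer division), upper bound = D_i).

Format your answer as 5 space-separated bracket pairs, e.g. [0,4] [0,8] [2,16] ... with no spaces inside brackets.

Answer: [25,50] [50,100] [100,200] [115,230] [115,230]

Derivation:
Computing bounds per retry:
  i=0: D_i=min(50*2^0,230)=50, bounds=[25,50]
  i=1: D_i=min(50*2^1,230)=100, bounds=[50,100]
  i=2: D_i=min(50*2^2,230)=200, bounds=[100,200]
  i=3: D_i=min(50*2^3,230)=230, bounds=[115,230]
  i=4: D_i=min(50*2^4,230)=230, bounds=[115,230]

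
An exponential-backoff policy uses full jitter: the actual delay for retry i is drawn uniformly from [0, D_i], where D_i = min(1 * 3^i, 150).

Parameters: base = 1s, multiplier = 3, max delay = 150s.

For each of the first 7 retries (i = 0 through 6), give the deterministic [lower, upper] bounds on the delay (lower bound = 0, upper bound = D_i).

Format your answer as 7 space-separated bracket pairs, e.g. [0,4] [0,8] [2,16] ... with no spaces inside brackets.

Answer: [0,1] [0,3] [0,9] [0,27] [0,81] [0,150] [0,150]

Derivation:
Computing bounds per retry:
  i=0: D_i=min(1*3^0,150)=1, bounds=[0,1]
  i=1: D_i=min(1*3^1,150)=3, bounds=[0,3]
  i=2: D_i=min(1*3^2,150)=9, bounds=[0,9]
  i=3: D_i=min(1*3^3,150)=27, bounds=[0,27]
  i=4: D_i=min(1*3^4,150)=81, bounds=[0,81]
  i=5: D_i=min(1*3^5,150)=150, bounds=[0,150]
  i=6: D_i=min(1*3^6,150)=150, bounds=[0,150]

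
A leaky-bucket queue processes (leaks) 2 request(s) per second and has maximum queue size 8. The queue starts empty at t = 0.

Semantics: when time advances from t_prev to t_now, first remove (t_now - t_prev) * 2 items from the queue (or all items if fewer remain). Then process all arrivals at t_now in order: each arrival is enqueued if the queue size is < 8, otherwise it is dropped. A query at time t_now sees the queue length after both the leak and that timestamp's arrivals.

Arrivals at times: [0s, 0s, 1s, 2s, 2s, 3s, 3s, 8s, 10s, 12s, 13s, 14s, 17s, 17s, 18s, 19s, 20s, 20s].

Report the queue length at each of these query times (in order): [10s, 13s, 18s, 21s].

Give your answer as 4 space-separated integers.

Answer: 1 1 1 0

Derivation:
Queue lengths at query times:
  query t=10s: backlog = 1
  query t=13s: backlog = 1
  query t=18s: backlog = 1
  query t=21s: backlog = 0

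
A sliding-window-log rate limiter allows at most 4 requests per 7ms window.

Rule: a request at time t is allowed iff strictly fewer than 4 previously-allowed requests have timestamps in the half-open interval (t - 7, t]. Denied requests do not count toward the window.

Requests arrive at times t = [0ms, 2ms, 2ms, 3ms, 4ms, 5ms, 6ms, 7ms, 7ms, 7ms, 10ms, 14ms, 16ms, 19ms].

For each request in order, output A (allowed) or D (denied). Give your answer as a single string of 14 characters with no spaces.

Answer: AAAADDDADDAAAA

Derivation:
Tracking allowed requests in the window:
  req#1 t=0ms: ALLOW
  req#2 t=2ms: ALLOW
  req#3 t=2ms: ALLOW
  req#4 t=3ms: ALLOW
  req#5 t=4ms: DENY
  req#6 t=5ms: DENY
  req#7 t=6ms: DENY
  req#8 t=7ms: ALLOW
  req#9 t=7ms: DENY
  req#10 t=7ms: DENY
  req#11 t=10ms: ALLOW
  req#12 t=14ms: ALLOW
  req#13 t=16ms: ALLOW
  req#14 t=19ms: ALLOW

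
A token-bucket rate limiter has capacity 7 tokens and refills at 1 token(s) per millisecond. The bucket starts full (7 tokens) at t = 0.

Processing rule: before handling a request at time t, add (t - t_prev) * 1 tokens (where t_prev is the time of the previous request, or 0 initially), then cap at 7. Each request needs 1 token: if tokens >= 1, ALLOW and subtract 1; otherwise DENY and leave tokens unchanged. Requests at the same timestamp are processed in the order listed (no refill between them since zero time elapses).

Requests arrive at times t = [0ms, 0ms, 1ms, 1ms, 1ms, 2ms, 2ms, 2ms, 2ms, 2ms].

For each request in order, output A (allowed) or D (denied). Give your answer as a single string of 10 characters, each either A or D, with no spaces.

Answer: AAAAAAAAAD

Derivation:
Simulating step by step:
  req#1 t=0ms: ALLOW
  req#2 t=0ms: ALLOW
  req#3 t=1ms: ALLOW
  req#4 t=1ms: ALLOW
  req#5 t=1ms: ALLOW
  req#6 t=2ms: ALLOW
  req#7 t=2ms: ALLOW
  req#8 t=2ms: ALLOW
  req#9 t=2ms: ALLOW
  req#10 t=2ms: DENY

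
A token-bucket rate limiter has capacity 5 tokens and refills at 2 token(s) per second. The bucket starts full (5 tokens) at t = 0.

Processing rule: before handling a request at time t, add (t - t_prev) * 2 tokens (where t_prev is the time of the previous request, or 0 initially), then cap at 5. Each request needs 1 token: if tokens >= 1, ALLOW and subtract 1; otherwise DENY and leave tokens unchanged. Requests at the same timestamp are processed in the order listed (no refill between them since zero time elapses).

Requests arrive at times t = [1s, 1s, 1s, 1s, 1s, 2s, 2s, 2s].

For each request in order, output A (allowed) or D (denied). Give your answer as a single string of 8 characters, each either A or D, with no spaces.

Simulating step by step:
  req#1 t=1s: ALLOW
  req#2 t=1s: ALLOW
  req#3 t=1s: ALLOW
  req#4 t=1s: ALLOW
  req#5 t=1s: ALLOW
  req#6 t=2s: ALLOW
  req#7 t=2s: ALLOW
  req#8 t=2s: DENY

Answer: AAAAAAAD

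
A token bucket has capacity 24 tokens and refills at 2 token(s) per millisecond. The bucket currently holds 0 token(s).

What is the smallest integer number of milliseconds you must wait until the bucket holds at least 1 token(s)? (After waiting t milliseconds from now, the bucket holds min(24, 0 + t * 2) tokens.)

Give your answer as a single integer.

Answer: 1

Derivation:
Need 0 + t * 2 >= 1, so t >= 1/2.
Smallest integer t = ceil(1/2) = 1.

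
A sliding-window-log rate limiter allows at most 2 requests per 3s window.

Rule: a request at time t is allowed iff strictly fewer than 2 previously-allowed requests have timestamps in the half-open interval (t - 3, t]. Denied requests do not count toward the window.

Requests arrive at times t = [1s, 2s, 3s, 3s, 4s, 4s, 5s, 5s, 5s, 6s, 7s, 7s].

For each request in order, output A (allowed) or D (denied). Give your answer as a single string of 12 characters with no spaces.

Tracking allowed requests in the window:
  req#1 t=1s: ALLOW
  req#2 t=2s: ALLOW
  req#3 t=3s: DENY
  req#4 t=3s: DENY
  req#5 t=4s: ALLOW
  req#6 t=4s: DENY
  req#7 t=5s: ALLOW
  req#8 t=5s: DENY
  req#9 t=5s: DENY
  req#10 t=6s: DENY
  req#11 t=7s: ALLOW
  req#12 t=7s: DENY

Answer: AADDADADDDAD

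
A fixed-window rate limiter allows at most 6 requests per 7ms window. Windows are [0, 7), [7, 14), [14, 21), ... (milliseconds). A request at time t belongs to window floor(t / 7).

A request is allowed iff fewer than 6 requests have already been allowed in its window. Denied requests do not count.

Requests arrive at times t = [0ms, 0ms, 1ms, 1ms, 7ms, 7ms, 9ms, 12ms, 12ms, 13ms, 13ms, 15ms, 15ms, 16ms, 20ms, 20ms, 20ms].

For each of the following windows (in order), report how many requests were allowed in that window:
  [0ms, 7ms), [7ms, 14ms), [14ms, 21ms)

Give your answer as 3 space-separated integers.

Processing requests:
  req#1 t=0ms (window 0): ALLOW
  req#2 t=0ms (window 0): ALLOW
  req#3 t=1ms (window 0): ALLOW
  req#4 t=1ms (window 0): ALLOW
  req#5 t=7ms (window 1): ALLOW
  req#6 t=7ms (window 1): ALLOW
  req#7 t=9ms (window 1): ALLOW
  req#8 t=12ms (window 1): ALLOW
  req#9 t=12ms (window 1): ALLOW
  req#10 t=13ms (window 1): ALLOW
  req#11 t=13ms (window 1): DENY
  req#12 t=15ms (window 2): ALLOW
  req#13 t=15ms (window 2): ALLOW
  req#14 t=16ms (window 2): ALLOW
  req#15 t=20ms (window 2): ALLOW
  req#16 t=20ms (window 2): ALLOW
  req#17 t=20ms (window 2): ALLOW

Allowed counts by window: 4 6 6

Answer: 4 6 6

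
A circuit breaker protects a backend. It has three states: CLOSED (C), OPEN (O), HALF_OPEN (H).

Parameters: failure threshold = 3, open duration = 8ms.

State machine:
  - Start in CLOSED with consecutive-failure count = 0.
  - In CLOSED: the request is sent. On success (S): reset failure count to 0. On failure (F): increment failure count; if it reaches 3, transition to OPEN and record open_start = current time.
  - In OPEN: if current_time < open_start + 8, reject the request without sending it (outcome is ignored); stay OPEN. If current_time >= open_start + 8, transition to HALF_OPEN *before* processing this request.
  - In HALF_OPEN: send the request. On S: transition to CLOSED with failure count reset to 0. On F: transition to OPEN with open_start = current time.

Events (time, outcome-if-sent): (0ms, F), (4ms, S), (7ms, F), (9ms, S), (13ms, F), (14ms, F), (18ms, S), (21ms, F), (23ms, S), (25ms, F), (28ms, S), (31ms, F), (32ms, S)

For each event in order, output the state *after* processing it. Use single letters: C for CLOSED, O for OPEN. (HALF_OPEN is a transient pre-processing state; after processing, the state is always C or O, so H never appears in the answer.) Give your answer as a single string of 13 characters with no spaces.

State after each event:
  event#1 t=0ms outcome=F: state=CLOSED
  event#2 t=4ms outcome=S: state=CLOSED
  event#3 t=7ms outcome=F: state=CLOSED
  event#4 t=9ms outcome=S: state=CLOSED
  event#5 t=13ms outcome=F: state=CLOSED
  event#6 t=14ms outcome=F: state=CLOSED
  event#7 t=18ms outcome=S: state=CLOSED
  event#8 t=21ms outcome=F: state=CLOSED
  event#9 t=23ms outcome=S: state=CLOSED
  event#10 t=25ms outcome=F: state=CLOSED
  event#11 t=28ms outcome=S: state=CLOSED
  event#12 t=31ms outcome=F: state=CLOSED
  event#13 t=32ms outcome=S: state=CLOSED

Answer: CCCCCCCCCCCCC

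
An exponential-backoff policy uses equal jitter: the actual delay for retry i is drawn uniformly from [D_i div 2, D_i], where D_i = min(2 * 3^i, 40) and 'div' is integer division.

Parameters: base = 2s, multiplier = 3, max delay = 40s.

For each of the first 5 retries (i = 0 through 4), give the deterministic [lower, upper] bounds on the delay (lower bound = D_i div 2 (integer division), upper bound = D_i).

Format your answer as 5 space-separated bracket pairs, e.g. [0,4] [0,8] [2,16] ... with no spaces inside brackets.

Answer: [1,2] [3,6] [9,18] [20,40] [20,40]

Derivation:
Computing bounds per retry:
  i=0: D_i=min(2*3^0,40)=2, bounds=[1,2]
  i=1: D_i=min(2*3^1,40)=6, bounds=[3,6]
  i=2: D_i=min(2*3^2,40)=18, bounds=[9,18]
  i=3: D_i=min(2*3^3,40)=40, bounds=[20,40]
  i=4: D_i=min(2*3^4,40)=40, bounds=[20,40]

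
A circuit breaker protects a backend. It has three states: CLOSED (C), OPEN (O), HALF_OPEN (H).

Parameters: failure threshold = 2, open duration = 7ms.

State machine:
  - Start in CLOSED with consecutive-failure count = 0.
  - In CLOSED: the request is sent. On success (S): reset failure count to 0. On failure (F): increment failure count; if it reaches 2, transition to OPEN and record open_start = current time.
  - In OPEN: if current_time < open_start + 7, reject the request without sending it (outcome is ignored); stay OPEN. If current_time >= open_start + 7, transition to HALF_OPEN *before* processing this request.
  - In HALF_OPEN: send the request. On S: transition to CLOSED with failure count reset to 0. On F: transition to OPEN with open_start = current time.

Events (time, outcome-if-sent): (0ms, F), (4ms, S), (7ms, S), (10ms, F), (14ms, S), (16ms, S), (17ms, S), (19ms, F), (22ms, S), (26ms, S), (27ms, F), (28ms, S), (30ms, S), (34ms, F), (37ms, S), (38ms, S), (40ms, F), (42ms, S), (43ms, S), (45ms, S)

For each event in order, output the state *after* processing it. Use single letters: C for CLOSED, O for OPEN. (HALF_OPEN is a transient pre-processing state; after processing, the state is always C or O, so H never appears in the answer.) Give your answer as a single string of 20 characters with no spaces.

State after each event:
  event#1 t=0ms outcome=F: state=CLOSED
  event#2 t=4ms outcome=S: state=CLOSED
  event#3 t=7ms outcome=S: state=CLOSED
  event#4 t=10ms outcome=F: state=CLOSED
  event#5 t=14ms outcome=S: state=CLOSED
  event#6 t=16ms outcome=S: state=CLOSED
  event#7 t=17ms outcome=S: state=CLOSED
  event#8 t=19ms outcome=F: state=CLOSED
  event#9 t=22ms outcome=S: state=CLOSED
  event#10 t=26ms outcome=S: state=CLOSED
  event#11 t=27ms outcome=F: state=CLOSED
  event#12 t=28ms outcome=S: state=CLOSED
  event#13 t=30ms outcome=S: state=CLOSED
  event#14 t=34ms outcome=F: state=CLOSED
  event#15 t=37ms outcome=S: state=CLOSED
  event#16 t=38ms outcome=S: state=CLOSED
  event#17 t=40ms outcome=F: state=CLOSED
  event#18 t=42ms outcome=S: state=CLOSED
  event#19 t=43ms outcome=S: state=CLOSED
  event#20 t=45ms outcome=S: state=CLOSED

Answer: CCCCCCCCCCCCCCCCCCCC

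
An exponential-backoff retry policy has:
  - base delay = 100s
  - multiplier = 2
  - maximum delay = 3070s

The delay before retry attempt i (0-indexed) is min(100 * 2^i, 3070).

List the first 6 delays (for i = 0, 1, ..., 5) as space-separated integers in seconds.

Computing each delay:
  i=0: min(100*2^0, 3070) = 100
  i=1: min(100*2^1, 3070) = 200
  i=2: min(100*2^2, 3070) = 400
  i=3: min(100*2^3, 3070) = 800
  i=4: min(100*2^4, 3070) = 1600
  i=5: min(100*2^5, 3070) = 3070

Answer: 100 200 400 800 1600 3070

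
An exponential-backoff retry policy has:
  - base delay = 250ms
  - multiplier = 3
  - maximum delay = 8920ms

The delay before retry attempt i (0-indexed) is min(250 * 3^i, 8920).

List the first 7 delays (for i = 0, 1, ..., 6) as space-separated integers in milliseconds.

Answer: 250 750 2250 6750 8920 8920 8920

Derivation:
Computing each delay:
  i=0: min(250*3^0, 8920) = 250
  i=1: min(250*3^1, 8920) = 750
  i=2: min(250*3^2, 8920) = 2250
  i=3: min(250*3^3, 8920) = 6750
  i=4: min(250*3^4, 8920) = 8920
  i=5: min(250*3^5, 8920) = 8920
  i=6: min(250*3^6, 8920) = 8920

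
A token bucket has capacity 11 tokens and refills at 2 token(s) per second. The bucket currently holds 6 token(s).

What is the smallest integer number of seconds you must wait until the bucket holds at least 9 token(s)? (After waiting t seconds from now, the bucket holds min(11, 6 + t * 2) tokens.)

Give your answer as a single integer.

Answer: 2

Derivation:
Need 6 + t * 2 >= 9, so t >= 3/2.
Smallest integer t = ceil(3/2) = 2.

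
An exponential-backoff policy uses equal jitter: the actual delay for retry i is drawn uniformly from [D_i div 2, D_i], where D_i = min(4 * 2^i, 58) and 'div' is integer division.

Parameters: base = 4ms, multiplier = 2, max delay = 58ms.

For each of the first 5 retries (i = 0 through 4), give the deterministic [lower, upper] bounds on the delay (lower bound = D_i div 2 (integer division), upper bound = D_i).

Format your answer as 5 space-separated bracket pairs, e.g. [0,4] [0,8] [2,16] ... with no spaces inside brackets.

Computing bounds per retry:
  i=0: D_i=min(4*2^0,58)=4, bounds=[2,4]
  i=1: D_i=min(4*2^1,58)=8, bounds=[4,8]
  i=2: D_i=min(4*2^2,58)=16, bounds=[8,16]
  i=3: D_i=min(4*2^3,58)=32, bounds=[16,32]
  i=4: D_i=min(4*2^4,58)=58, bounds=[29,58]

Answer: [2,4] [4,8] [8,16] [16,32] [29,58]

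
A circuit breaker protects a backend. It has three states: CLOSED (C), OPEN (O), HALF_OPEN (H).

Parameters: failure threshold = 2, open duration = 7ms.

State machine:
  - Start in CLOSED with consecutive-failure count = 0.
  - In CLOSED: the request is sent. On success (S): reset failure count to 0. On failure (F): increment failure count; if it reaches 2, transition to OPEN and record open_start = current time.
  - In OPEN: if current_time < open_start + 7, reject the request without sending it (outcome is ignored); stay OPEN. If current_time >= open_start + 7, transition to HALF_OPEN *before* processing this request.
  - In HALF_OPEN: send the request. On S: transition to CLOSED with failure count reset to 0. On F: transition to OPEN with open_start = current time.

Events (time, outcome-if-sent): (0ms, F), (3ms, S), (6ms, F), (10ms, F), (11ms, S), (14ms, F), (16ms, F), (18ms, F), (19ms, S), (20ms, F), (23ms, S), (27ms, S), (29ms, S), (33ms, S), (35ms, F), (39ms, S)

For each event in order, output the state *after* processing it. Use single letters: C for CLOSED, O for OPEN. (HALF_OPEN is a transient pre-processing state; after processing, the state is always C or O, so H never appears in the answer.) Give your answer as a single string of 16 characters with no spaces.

State after each event:
  event#1 t=0ms outcome=F: state=CLOSED
  event#2 t=3ms outcome=S: state=CLOSED
  event#3 t=6ms outcome=F: state=CLOSED
  event#4 t=10ms outcome=F: state=OPEN
  event#5 t=11ms outcome=S: state=OPEN
  event#6 t=14ms outcome=F: state=OPEN
  event#7 t=16ms outcome=F: state=OPEN
  event#8 t=18ms outcome=F: state=OPEN
  event#9 t=19ms outcome=S: state=OPEN
  event#10 t=20ms outcome=F: state=OPEN
  event#11 t=23ms outcome=S: state=OPEN
  event#12 t=27ms outcome=S: state=CLOSED
  event#13 t=29ms outcome=S: state=CLOSED
  event#14 t=33ms outcome=S: state=CLOSED
  event#15 t=35ms outcome=F: state=CLOSED
  event#16 t=39ms outcome=S: state=CLOSED

Answer: CCCOOOOOOOOCCCCC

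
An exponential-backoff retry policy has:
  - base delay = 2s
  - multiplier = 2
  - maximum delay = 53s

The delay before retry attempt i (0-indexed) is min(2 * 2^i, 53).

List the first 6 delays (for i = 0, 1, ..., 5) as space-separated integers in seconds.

Answer: 2 4 8 16 32 53

Derivation:
Computing each delay:
  i=0: min(2*2^0, 53) = 2
  i=1: min(2*2^1, 53) = 4
  i=2: min(2*2^2, 53) = 8
  i=3: min(2*2^3, 53) = 16
  i=4: min(2*2^4, 53) = 32
  i=5: min(2*2^5, 53) = 53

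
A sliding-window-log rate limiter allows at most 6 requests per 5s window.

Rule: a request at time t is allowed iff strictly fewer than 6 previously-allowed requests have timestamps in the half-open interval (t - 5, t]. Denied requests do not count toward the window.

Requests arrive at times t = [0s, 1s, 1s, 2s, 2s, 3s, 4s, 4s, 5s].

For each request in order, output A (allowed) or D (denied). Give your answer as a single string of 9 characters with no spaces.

Tracking allowed requests in the window:
  req#1 t=0s: ALLOW
  req#2 t=1s: ALLOW
  req#3 t=1s: ALLOW
  req#4 t=2s: ALLOW
  req#5 t=2s: ALLOW
  req#6 t=3s: ALLOW
  req#7 t=4s: DENY
  req#8 t=4s: DENY
  req#9 t=5s: ALLOW

Answer: AAAAAADDA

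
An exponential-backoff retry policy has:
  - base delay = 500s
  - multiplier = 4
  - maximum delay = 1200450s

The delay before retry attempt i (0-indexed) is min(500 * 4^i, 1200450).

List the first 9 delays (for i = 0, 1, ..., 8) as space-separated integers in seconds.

Computing each delay:
  i=0: min(500*4^0, 1200450) = 500
  i=1: min(500*4^1, 1200450) = 2000
  i=2: min(500*4^2, 1200450) = 8000
  i=3: min(500*4^3, 1200450) = 32000
  i=4: min(500*4^4, 1200450) = 128000
  i=5: min(500*4^5, 1200450) = 512000
  i=6: min(500*4^6, 1200450) = 1200450
  i=7: min(500*4^7, 1200450) = 1200450
  i=8: min(500*4^8, 1200450) = 1200450

Answer: 500 2000 8000 32000 128000 512000 1200450 1200450 1200450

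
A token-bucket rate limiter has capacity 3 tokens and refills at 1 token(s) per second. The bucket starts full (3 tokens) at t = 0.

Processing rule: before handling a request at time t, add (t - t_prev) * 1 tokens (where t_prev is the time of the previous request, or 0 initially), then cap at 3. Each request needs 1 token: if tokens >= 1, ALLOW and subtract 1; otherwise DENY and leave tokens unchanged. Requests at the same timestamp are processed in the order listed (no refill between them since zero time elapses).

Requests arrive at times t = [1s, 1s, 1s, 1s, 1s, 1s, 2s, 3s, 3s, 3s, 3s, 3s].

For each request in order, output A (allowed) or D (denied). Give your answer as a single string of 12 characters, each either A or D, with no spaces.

Answer: AAADDDAADDDD

Derivation:
Simulating step by step:
  req#1 t=1s: ALLOW
  req#2 t=1s: ALLOW
  req#3 t=1s: ALLOW
  req#4 t=1s: DENY
  req#5 t=1s: DENY
  req#6 t=1s: DENY
  req#7 t=2s: ALLOW
  req#8 t=3s: ALLOW
  req#9 t=3s: DENY
  req#10 t=3s: DENY
  req#11 t=3s: DENY
  req#12 t=3s: DENY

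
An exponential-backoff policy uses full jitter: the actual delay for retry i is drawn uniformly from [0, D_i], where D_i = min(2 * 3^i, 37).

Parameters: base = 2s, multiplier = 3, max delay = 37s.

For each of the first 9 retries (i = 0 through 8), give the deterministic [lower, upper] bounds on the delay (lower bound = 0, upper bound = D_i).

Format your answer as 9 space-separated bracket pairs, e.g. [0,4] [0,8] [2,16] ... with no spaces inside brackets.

Computing bounds per retry:
  i=0: D_i=min(2*3^0,37)=2, bounds=[0,2]
  i=1: D_i=min(2*3^1,37)=6, bounds=[0,6]
  i=2: D_i=min(2*3^2,37)=18, bounds=[0,18]
  i=3: D_i=min(2*3^3,37)=37, bounds=[0,37]
  i=4: D_i=min(2*3^4,37)=37, bounds=[0,37]
  i=5: D_i=min(2*3^5,37)=37, bounds=[0,37]
  i=6: D_i=min(2*3^6,37)=37, bounds=[0,37]
  i=7: D_i=min(2*3^7,37)=37, bounds=[0,37]
  i=8: D_i=min(2*3^8,37)=37, bounds=[0,37]

Answer: [0,2] [0,6] [0,18] [0,37] [0,37] [0,37] [0,37] [0,37] [0,37]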